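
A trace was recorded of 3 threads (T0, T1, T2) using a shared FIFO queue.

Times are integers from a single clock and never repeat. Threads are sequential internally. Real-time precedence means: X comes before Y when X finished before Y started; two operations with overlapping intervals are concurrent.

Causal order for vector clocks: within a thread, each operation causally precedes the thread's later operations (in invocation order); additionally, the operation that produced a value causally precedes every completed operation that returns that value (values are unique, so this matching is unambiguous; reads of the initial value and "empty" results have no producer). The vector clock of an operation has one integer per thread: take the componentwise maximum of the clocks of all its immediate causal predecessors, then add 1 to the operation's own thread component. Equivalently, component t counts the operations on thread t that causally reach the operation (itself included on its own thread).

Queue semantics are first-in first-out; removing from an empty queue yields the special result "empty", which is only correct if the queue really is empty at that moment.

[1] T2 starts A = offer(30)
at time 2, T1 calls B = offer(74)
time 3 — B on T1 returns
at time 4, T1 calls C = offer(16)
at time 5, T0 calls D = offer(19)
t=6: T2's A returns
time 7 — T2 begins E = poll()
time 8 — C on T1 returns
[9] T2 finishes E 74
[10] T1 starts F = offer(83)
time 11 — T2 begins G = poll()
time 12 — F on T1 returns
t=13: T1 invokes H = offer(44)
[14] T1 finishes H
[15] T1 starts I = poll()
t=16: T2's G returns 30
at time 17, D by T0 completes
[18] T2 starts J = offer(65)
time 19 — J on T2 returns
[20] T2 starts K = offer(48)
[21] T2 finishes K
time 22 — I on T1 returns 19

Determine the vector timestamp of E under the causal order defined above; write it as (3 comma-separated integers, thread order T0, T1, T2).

VC(A, invoked at 1): no causal predecessors; +1 on T2 → (0, 0, 1)
VC(B, invoked at 2): no causal predecessors; +1 on T1 → (0, 1, 0)
VC(D, invoked at 5): no causal predecessors; +1 on T0 → (1, 0, 0)
C (invocation 4): componentwise max over VC(B)=(0, 1, 0), +1 at T1, giving (0, 2, 0)
E (invocation 7): componentwise max over VC(A)=(0, 0, 1), VC(B)=(0, 1, 0), +1 at T2, giving (0, 1, 2)
F (invocation 10): componentwise max over VC(C)=(0, 2, 0), +1 at T1, giving (0, 3, 0)
G (invocation 11): componentwise max over VC(A)=(0, 0, 1), VC(E)=(0, 1, 2), +1 at T2, giving (0, 1, 3)
H (invocation 13): componentwise max over VC(F)=(0, 3, 0), +1 at T1, giving (0, 4, 0)
J (invocation 18): componentwise max over VC(G)=(0, 1, 3), +1 at T2, giving (0, 1, 4)
K (invocation 20): componentwise max over VC(J)=(0, 1, 4), +1 at T2, giving (0, 1, 5)
I (invocation 15): componentwise max over VC(D)=(1, 0, 0), VC(H)=(0, 4, 0), +1 at T1, giving (1, 5, 0)
target: VC(E) = (0, 1, 2)

(0, 1, 2)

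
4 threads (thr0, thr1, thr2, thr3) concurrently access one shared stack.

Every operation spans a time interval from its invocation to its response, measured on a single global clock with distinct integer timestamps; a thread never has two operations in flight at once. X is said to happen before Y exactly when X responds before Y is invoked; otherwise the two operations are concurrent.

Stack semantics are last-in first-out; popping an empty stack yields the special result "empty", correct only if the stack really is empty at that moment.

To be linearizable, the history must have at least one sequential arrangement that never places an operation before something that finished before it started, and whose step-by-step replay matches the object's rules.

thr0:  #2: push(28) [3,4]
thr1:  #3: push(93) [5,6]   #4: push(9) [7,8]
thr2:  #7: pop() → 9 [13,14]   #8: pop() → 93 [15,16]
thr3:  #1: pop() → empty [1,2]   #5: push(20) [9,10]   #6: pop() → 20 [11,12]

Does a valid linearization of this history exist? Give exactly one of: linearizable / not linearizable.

witness order: #1, #2, #3, #4, #5, #6, #7, #8
1. #1 pop() → empty, leaving stack <>
2. #2 push(28), leaving stack <28>
3. #3 push(93), leaving stack <28,93>
4. #4 push(9), leaving stack <28,93,9>
5. #5 push(20), leaving stack <28,93,9,20>
6. #6 pop() → 20, leaving stack <28,93,9>
7. #7 pop() → 9, leaving stack <28,93>
8. #8 pop() → 93, leaving stack <28>

linearizable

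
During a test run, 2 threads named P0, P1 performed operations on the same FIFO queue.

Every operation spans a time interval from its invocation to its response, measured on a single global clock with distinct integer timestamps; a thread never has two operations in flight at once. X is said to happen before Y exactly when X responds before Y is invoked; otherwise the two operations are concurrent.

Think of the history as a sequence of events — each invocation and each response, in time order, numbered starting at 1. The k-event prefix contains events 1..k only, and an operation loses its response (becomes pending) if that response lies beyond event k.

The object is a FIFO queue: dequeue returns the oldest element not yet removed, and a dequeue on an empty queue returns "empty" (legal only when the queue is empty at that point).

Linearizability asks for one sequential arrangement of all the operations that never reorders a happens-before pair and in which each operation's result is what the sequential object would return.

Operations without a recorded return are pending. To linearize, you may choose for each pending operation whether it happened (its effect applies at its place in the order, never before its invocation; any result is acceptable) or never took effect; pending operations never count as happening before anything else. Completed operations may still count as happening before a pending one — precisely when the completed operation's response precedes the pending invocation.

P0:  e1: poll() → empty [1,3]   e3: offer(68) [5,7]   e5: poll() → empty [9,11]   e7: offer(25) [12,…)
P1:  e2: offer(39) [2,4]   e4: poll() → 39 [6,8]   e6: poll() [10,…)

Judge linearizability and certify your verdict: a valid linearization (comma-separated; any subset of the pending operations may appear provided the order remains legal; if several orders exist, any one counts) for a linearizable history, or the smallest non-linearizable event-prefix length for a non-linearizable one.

1. e1 poll() → empty, leaving queue <>
2. e2 offer(39), leaving queue <39>
3. e3 offer(68), leaving queue <39,68>
4. e4 poll() → 39, leaving queue <68>
5. e6 poll() (pending, included), leaving queue <>
6. e5 poll() → empty, leaving queue <>

linearizable — witness: e1, e2, e3, e4, e6, e5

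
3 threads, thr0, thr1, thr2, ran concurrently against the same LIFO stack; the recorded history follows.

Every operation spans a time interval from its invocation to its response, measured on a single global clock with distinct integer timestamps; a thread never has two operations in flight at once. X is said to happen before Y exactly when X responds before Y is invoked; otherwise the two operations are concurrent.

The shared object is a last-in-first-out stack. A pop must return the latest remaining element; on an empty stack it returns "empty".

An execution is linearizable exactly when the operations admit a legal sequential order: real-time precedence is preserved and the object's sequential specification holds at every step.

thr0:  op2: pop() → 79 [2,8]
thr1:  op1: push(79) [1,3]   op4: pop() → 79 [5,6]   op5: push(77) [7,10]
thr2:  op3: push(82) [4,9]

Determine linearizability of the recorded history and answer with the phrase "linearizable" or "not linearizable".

not linearizable

events 1..7 are fine; event 8 — the response of op2 at time 8 — makes the prefix non-linearizable
the 3 completed operations admit 3 real-time orders; each fails the LIFO stack replay
no completion choice of the 2 pending operations (op3, op5) rescues it — every subset was tried
one such order, op1, op2, op4 (pending dropped), breaks at step 3 where op4 pop() → 79 is illegal
one such order, op1, op4, op2 (pending dropped), breaks at step 3 where op2 pop() → 79 is illegal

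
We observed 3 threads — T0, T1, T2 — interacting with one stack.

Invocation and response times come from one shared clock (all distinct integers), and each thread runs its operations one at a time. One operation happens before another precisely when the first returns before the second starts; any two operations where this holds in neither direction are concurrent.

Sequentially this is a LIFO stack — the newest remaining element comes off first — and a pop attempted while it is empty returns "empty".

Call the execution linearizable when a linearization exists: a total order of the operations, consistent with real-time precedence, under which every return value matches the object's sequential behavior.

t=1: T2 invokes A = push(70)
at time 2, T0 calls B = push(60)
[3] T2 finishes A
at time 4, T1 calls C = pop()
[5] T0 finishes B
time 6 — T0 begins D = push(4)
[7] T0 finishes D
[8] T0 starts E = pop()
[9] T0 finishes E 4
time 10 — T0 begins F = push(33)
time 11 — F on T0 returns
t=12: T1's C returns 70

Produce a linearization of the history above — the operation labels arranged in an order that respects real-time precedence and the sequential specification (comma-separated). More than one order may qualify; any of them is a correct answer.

A, C, B, D, E, F

1. A push(70), leaving stack <70>
2. C pop() → 70, leaving stack <>
3. B push(60), leaving stack <60>
4. D push(4), leaving stack <60,4>
5. E pop() → 4, leaving stack <60>
6. F push(33), leaving stack <60,33>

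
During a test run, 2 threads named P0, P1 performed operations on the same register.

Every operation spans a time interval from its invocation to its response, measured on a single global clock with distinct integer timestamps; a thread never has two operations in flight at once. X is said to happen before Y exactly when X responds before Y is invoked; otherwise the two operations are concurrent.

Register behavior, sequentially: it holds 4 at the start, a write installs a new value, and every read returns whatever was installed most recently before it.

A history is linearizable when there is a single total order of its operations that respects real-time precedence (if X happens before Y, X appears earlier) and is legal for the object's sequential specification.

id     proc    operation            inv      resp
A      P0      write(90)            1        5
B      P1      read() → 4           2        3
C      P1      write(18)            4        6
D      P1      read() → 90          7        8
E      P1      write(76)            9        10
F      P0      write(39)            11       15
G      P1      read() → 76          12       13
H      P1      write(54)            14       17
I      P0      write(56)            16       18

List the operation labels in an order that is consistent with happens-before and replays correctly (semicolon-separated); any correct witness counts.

step 1: B read() → 4 — value 4
step 2: C write(18) — value 18
step 3: A write(90) — value 90
step 4: D read() → 90 — value 90
step 5: E write(76) — value 76
step 6: G read() → 76 — value 76
step 7: F write(39) — value 39
step 8: H write(54) — value 54
step 9: I write(56) — value 56

B; C; A; D; E; G; F; H; I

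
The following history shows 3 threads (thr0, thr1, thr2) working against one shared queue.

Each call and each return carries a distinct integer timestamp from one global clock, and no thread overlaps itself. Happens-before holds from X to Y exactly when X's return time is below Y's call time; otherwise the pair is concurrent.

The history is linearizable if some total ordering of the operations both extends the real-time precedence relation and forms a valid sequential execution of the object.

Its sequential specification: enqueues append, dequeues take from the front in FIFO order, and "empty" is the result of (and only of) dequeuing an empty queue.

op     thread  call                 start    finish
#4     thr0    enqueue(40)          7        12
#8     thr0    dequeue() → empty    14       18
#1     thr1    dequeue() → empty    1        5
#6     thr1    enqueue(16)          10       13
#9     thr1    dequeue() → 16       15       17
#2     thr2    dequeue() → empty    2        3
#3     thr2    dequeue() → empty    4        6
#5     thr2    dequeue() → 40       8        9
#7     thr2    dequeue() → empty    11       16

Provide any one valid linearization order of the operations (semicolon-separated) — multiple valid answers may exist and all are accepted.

1. #1 dequeue() → empty, leaving queue <>
2. #2 dequeue() → empty, leaving queue <>
3. #3 dequeue() → empty, leaving queue <>
4. #4 enqueue(40), leaving queue <40>
5. #5 dequeue() → 40, leaving queue <>
6. #6 enqueue(16), leaving queue <16>
7. #9 dequeue() → 16, leaving queue <>
8. #7 dequeue() → empty, leaving queue <>
9. #8 dequeue() → empty, leaving queue <>

#1; #2; #3; #4; #5; #6; #9; #7; #8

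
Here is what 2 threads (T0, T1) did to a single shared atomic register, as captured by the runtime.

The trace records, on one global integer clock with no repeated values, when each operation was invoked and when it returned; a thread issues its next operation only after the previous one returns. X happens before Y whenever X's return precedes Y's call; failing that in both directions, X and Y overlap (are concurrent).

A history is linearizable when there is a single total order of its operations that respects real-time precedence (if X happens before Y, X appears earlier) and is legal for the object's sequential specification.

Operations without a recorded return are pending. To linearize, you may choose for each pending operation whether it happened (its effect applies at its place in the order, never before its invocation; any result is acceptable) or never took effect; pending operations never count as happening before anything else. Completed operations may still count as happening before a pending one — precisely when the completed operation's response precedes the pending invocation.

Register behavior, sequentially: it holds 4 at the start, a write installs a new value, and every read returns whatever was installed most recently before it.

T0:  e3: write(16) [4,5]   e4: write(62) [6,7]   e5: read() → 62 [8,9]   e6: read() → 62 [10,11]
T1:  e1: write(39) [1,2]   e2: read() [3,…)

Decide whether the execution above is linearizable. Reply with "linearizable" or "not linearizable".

linearizable

a witness: e1, e2, e3, e4, e5, e6
after step 1 (e1 write(39)): value 39
after step 2 (e2 read() (pending, included)): value 39
after step 3 (e3 write(16)): value 16
after step 4 (e4 write(62)): value 62
after step 5 (e5 read() → 62): value 62
after step 6 (e6 read() → 62): value 62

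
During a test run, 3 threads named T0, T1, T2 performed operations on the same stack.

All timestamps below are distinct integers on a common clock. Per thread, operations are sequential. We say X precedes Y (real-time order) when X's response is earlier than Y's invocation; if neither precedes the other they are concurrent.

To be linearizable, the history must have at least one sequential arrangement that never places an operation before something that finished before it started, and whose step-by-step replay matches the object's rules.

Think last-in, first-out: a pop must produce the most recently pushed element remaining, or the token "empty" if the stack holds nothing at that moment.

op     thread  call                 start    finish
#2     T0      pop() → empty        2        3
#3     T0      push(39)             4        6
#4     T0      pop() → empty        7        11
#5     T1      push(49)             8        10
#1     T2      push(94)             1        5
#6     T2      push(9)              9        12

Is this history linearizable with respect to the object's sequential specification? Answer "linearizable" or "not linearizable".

not linearizable

cut after 10 events: linearizable; cut after 11 events (#4 responds, time 11): not linearizable
no legal order exists: 6 real-time-consistent candidates over 5 completed stack operations, all rejected
no completion choice of the 1 pending operation (#6) rescues it — every subset was tried
e.g. #1, #2, #3, #4, #5 (pending dropped): illegal at step 2, since #2 pop() → empty cannot apply there
e.g. #1, #2, #3, #5, #4 (pending dropped): illegal at step 2, since #2 pop() → empty cannot apply there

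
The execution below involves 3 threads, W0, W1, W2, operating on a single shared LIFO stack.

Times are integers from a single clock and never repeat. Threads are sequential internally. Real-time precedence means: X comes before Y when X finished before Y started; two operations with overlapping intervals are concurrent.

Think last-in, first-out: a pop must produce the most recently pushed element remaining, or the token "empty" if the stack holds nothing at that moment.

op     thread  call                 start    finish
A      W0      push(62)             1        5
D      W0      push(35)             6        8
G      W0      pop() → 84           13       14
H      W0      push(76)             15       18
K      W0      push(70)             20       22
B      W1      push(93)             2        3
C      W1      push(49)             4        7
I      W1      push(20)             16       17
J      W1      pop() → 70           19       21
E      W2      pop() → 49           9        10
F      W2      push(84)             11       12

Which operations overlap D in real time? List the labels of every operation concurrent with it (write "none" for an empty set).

D spans [6,8]: anything still running between times 6 and 8 counts as concurrent
A [1,5]: before
B [2,3]: before
C [4,7]: concurrent
E [9,10]: after
F [11,12]: after
G [13,14]: after
H [15,18]: after
I [16,17]: after
J [19,21]: after
K [20,22]: after

C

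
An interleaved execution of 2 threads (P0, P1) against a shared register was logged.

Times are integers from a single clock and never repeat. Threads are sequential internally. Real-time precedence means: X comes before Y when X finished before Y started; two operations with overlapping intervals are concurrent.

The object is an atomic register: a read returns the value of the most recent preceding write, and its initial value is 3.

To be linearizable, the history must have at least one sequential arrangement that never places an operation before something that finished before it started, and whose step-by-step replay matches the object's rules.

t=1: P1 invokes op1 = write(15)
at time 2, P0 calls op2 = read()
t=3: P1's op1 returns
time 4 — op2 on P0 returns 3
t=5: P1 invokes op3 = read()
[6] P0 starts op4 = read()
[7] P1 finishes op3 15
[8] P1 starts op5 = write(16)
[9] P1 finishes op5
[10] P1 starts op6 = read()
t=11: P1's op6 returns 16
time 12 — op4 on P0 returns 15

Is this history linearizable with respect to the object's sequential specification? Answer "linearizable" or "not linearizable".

linearizable

a witness: op2, op1, op3, op4, op5, op6
after step 1 (op2 read() → 3): value 3
after step 2 (op1 write(15)): value 15
after step 3 (op3 read() → 15): value 15
after step 4 (op4 read() → 15): value 15
after step 5 (op5 write(16)): value 16
after step 6 (op6 read() → 16): value 16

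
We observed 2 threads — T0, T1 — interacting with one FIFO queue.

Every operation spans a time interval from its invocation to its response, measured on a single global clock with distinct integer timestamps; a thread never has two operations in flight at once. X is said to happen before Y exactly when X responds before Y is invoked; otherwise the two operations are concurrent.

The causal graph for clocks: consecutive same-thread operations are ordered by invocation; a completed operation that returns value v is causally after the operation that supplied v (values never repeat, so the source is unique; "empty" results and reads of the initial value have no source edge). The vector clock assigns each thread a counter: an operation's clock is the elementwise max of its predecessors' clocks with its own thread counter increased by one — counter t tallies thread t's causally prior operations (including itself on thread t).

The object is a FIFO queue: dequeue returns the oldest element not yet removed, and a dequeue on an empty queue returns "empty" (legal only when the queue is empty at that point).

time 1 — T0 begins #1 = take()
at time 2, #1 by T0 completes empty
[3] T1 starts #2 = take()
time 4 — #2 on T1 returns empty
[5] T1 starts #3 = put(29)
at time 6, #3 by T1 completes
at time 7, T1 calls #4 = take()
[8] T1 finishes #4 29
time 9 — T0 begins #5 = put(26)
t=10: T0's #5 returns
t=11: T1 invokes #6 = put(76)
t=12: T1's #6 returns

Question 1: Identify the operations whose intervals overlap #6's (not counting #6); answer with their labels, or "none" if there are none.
Answer: none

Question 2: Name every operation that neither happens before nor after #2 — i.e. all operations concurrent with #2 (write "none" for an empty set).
Answer: none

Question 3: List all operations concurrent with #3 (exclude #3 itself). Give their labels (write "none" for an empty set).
Answer: none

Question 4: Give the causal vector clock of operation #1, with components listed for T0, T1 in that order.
Answer: (1, 0)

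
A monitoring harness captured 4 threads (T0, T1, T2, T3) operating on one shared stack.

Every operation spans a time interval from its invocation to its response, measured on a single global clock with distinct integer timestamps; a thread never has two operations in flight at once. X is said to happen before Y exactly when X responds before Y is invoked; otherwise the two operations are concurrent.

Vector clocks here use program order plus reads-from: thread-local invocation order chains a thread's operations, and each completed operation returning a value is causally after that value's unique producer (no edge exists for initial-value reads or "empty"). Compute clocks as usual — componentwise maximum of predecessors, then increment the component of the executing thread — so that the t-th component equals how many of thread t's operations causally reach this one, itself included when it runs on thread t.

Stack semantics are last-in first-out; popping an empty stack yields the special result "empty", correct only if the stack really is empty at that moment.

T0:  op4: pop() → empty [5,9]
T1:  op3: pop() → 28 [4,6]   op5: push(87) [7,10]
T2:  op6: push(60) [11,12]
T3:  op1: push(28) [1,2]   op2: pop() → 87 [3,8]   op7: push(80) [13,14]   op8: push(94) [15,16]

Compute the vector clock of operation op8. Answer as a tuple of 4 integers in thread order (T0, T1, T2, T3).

op1, invoked 1, has no incoming edges; only T3's bump applies → (0, 0, 0, 1)
op6, invoked 11, has no incoming edges; only T2's bump applies → (0, 0, 1, 0)
op4, invoked 5, has no incoming edges; only T0's bump applies → (1, 0, 0, 0)
VC(op3, invoked at 4): max of VC(op1)=(0, 0, 0, 1), then +1 on thread T1 → (0, 1, 0, 1)
VC(op5, invoked at 7): max of VC(op3)=(0, 1, 0, 1), then +1 on thread T1 → (0, 2, 0, 1)
VC(op2, invoked at 3): max of VC(op1)=(0, 0, 0, 1), VC(op5)=(0, 2, 0, 1), then +1 on thread T3 → (0, 2, 0, 2)
VC(op7, invoked at 13): max of VC(op2)=(0, 2, 0, 2), then +1 on thread T3 → (0, 2, 0, 3)
VC(op8, invoked at 15): max of VC(op7)=(0, 2, 0, 3), then +1 on thread T3 → (0, 2, 0, 4)
target: VC(op8) = (0, 2, 0, 4)

(0, 2, 0, 4)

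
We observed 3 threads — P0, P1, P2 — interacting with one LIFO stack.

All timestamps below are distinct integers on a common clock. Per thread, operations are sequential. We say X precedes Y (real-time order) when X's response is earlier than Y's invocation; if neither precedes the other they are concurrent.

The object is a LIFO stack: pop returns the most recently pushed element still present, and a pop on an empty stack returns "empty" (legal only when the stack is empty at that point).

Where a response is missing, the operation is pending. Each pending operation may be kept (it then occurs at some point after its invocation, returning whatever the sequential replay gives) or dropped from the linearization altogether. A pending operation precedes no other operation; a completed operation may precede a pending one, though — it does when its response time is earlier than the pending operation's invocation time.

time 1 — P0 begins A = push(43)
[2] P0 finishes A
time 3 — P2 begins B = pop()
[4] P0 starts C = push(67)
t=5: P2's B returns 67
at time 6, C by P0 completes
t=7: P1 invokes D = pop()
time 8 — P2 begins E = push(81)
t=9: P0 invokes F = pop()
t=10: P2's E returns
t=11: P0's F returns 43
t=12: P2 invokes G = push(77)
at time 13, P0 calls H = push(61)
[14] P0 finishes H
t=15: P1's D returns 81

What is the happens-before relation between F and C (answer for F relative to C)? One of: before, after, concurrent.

after

F spans [9,11], C spans [4,6]
resp(C)=6 < inv(F)=9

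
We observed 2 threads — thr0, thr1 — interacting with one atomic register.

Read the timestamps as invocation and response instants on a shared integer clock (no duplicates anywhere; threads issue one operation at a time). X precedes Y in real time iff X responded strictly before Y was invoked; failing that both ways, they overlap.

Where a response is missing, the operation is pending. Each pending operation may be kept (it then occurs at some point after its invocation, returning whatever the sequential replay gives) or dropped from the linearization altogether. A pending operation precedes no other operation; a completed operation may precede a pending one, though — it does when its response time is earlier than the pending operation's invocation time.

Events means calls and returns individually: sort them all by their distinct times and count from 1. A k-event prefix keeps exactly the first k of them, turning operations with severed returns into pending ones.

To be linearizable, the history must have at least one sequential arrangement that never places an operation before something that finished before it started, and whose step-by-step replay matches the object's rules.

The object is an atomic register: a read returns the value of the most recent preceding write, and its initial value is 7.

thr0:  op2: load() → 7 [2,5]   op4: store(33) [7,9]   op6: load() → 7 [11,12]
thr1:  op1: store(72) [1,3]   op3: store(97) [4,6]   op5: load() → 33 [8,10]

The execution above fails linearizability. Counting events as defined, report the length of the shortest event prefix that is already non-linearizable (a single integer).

events 1..11 are still linearizable — one witness is op2, op1, op3, op4, op5:
after step 1 (op2 load() → 7): value 7
after step 2 (op1 store(72)): value 72
after step 3 (op3 store(97)): value 97
after step 4 (op4 store(33)): value 33
after step 5 (op5 load() → 33): value 33
include event 12 — op6 responding at 12 — and every candidate order breaks
sample order op1, op2, op3, op4, op5, op6 stalls at step 2 — op2 load() → 7 has no legal effect
sample order op1, op2, op3, op5, op4, op6 stalls at step 2 — op2 load() → 7 has no legal effect

12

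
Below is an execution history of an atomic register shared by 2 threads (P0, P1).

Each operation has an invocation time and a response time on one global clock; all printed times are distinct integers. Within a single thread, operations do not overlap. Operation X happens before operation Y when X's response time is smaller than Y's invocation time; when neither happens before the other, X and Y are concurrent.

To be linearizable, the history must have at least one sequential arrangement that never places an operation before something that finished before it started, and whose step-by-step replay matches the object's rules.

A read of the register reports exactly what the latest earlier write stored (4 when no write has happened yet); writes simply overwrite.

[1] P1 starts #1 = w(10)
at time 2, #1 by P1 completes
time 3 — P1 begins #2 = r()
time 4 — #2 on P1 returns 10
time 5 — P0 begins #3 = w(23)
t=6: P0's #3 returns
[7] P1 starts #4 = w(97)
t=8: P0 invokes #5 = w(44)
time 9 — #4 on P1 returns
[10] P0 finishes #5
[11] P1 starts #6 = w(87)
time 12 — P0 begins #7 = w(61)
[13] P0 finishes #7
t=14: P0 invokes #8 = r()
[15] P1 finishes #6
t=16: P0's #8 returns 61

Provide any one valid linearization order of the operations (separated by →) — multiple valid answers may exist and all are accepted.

1. #1 w(10), leaving value 10
2. #2 r() → 10, leaving value 10
3. #3 w(23), leaving value 23
4. #4 w(97), leaving value 97
5. #5 w(44), leaving value 44
6. #6 w(87), leaving value 87
7. #7 w(61), leaving value 61
8. #8 r() → 61, leaving value 61

#1 → #2 → #3 → #4 → #5 → #6 → #7 → #8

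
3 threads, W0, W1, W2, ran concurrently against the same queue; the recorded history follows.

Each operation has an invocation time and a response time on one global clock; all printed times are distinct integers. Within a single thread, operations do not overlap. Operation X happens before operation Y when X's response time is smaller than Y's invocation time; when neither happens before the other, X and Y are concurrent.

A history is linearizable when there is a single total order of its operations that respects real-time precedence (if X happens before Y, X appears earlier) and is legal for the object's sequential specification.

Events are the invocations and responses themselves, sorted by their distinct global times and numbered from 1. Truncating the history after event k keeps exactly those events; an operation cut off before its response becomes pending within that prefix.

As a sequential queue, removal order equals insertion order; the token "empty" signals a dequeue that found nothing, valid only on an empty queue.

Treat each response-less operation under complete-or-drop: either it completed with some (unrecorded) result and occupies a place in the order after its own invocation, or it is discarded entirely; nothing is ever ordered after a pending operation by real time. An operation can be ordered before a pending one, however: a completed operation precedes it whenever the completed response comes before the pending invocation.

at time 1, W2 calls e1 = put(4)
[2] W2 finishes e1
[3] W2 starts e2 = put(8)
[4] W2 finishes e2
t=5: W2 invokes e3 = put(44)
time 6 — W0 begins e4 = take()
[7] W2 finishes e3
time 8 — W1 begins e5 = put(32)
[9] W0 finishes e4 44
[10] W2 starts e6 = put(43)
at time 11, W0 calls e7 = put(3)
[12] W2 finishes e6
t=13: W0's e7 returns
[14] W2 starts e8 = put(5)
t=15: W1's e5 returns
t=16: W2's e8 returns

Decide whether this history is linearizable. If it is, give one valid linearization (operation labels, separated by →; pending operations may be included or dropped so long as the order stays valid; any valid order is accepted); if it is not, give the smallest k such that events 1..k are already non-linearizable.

through event 8 a valid linearization exists; event 9 (e4 responding at time 9) ends that
checked exhaustively: 2 real-time-consistent orders of 4 completed operations, zero legal queue replays
no completion choice of the 1 pending operation (e5) rescues it — every subset was tried
for example e1, e2, e3, e4 (pending dropped) fails at step 4: e4 take() → 44 is not legal there
for example e1, e2, e4, e3 (pending dropped) fails at step 3: e4 take() → 44 is not legal there

not linearizable — minimal violating prefix: 9 events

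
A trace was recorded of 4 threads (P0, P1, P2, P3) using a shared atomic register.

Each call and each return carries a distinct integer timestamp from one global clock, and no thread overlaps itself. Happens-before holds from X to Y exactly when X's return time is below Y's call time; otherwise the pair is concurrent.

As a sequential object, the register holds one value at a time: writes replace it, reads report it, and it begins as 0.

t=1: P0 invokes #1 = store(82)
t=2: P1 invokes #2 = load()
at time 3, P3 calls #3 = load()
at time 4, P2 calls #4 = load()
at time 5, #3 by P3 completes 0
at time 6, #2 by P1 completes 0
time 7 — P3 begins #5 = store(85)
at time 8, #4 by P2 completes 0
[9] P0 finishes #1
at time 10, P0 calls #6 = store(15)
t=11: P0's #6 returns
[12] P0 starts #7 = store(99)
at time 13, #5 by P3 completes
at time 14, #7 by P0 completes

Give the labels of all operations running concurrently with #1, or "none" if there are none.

#1 spans [1,9]; an op avoiding the whole window 1..9 is ordered, any other is concurrent
#2 [2,6]: concurrent
#3 [3,5]: concurrent
#4 [4,8]: concurrent
#5 [7,13]: concurrent
#6 [10,11]: after
#7 [12,14]: after

#2, #3, #4, #5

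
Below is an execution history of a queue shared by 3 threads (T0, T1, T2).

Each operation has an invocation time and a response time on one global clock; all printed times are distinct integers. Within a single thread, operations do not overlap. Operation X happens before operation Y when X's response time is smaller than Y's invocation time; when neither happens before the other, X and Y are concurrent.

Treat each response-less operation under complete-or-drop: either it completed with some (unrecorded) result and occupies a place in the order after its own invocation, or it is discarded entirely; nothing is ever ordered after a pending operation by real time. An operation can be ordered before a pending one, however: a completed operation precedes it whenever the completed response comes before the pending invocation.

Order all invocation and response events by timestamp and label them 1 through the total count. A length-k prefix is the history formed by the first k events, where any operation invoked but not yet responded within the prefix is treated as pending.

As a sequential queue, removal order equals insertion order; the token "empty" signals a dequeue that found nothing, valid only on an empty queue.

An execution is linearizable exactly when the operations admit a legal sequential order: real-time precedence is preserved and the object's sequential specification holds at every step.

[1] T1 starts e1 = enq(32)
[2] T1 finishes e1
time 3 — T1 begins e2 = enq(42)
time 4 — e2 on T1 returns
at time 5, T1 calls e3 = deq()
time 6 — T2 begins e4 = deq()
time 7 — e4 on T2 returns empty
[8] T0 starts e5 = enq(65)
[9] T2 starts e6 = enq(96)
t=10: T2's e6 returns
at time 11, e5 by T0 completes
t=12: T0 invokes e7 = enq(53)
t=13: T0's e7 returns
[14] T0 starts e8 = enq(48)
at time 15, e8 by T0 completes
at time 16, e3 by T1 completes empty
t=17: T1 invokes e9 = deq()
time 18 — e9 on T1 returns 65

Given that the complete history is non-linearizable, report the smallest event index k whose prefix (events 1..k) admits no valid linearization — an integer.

7

one valid order for events 1..6 is e1, e2:
step 1: e1 enq(32) — queue <32>
step 2: e2 enq(42) — queue <32,42>
with event 7 included (e4 responding at time 7), all real-time-consistent orders fail
including or dropping the 1 pending operation (e3) in any combination fails
sample order e1, e2, e4 (pending dropped) stalls at step 3 — e4 deq() → empty has no legal effect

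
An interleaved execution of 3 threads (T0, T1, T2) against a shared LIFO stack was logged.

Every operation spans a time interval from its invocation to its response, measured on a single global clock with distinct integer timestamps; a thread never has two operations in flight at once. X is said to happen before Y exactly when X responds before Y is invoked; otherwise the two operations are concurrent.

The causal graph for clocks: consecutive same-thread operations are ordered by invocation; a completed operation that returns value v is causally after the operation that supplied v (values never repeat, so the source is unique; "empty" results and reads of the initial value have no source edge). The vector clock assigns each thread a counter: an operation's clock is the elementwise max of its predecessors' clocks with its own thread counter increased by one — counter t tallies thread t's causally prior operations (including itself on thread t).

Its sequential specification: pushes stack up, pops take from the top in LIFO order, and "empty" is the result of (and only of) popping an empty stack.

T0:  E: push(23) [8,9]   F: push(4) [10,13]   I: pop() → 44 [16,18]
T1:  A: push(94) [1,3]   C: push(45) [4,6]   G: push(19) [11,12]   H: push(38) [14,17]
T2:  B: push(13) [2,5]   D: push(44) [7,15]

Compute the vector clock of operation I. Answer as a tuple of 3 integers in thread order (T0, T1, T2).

(3, 0, 2)

VC(B, invoked at 2): no causal predecessors; +1 on T2 → (0, 0, 1)
VC(A, invoked at 1): no causal predecessors; +1 on T1 → (0, 1, 0)
VC(E, invoked at 8): no causal predecessors; +1 on T0 → (1, 0, 0)
merge at D (invoked 7): VC(B)=(0, 0, 1), own-thread bump on T2 → (0, 0, 2)
merge at C (invoked 4): VC(A)=(0, 1, 0), own-thread bump on T1 → (0, 2, 0)
merge at F (invoked 10): VC(E)=(1, 0, 0), own-thread bump on T0 → (2, 0, 0)
merge at G (invoked 11): VC(C)=(0, 2, 0), own-thread bump on T1 → (0, 3, 0)
merge at H (invoked 14): VC(G)=(0, 3, 0), own-thread bump on T1 → (0, 4, 0)
merge at I (invoked 16): VC(D)=(0, 0, 2), VC(F)=(2, 0, 0), own-thread bump on T0 → (3, 0, 2)
target: VC(I) = (3, 0, 2)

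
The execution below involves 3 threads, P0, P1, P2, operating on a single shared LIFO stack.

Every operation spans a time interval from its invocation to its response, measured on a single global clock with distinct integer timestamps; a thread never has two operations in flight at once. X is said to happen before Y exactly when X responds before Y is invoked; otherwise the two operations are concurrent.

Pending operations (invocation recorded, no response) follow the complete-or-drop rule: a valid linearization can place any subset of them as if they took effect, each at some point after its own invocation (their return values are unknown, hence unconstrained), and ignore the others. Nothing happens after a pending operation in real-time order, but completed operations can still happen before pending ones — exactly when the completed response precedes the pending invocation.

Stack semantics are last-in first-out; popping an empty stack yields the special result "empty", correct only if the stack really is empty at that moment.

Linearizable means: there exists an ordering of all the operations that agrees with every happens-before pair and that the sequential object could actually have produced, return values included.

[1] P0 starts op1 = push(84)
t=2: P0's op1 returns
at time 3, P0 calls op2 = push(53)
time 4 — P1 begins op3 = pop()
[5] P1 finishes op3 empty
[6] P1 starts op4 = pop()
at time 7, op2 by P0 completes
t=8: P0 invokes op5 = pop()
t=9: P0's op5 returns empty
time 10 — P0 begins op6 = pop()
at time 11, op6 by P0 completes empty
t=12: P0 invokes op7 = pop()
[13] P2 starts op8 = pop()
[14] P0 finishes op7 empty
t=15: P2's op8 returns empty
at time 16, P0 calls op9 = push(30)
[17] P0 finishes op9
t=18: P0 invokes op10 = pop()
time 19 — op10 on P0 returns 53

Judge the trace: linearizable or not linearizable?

already the first 5 events (up to op3's response at time 5) admit no linearization; the first 4 still do
the sole real-time-consistent order of 2 completed operations fails the LIFO stack replay
no completion choice of the 1 pending operation (op2) rescues it — every subset was tried
one such order, op1, op3 (pending dropped), breaks at step 2 where op3 pop() → empty is illegal

not linearizable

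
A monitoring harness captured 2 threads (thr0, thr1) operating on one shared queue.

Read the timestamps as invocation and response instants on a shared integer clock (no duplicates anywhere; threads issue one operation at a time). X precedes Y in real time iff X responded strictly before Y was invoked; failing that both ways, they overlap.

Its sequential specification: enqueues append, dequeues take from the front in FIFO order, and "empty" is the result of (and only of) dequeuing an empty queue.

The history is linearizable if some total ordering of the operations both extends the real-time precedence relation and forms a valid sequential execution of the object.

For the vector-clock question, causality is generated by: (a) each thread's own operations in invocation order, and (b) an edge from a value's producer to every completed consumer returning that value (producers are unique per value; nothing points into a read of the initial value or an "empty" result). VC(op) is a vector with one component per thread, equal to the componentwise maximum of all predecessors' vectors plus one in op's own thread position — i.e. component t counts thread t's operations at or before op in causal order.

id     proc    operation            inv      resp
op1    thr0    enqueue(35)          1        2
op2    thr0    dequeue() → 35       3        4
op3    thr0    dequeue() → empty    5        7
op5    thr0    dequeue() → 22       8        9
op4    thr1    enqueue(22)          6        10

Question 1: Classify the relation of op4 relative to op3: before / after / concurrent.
concurrent

op4 spans [6,10], op3 spans [5,7]
the intervals overlap in both directions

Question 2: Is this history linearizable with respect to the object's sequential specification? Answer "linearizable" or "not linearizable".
linearizable

witness order: op1, op2, op3, op4, op5
1. op1 enqueue(35), leaving queue <35>
2. op2 dequeue() → 35, leaving queue <>
3. op3 dequeue() → empty, leaving queue <>
4. op4 enqueue(22), leaving queue <22>
5. op5 dequeue() → 22, leaving queue <>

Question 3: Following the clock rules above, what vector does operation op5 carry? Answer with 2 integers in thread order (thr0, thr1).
(4, 1)

op4 (invocation 6): nothing precedes it; thr1's component alone gives (0, 1)
op1 (invocation 1): nothing precedes it; thr0's component alone gives (1, 0)
invoked at 3, op2 merges VC(op1)=(1, 0) and bumps thr0's slot → (2, 0)
invoked at 5, op3 merges VC(op2)=(2, 0) and bumps thr0's slot → (3, 0)
invoked at 8, op5 merges VC(op3)=(3, 0), VC(op4)=(0, 1) and bumps thr0's slot → (4, 1)
target: VC(op5) = (4, 1)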